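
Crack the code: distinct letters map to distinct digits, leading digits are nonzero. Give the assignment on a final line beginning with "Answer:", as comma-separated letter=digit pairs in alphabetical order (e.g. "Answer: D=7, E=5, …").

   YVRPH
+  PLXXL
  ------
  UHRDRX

Step 1. [col 1: H + L ≡ X (mod 10)] column 1 (H + L ≡ X (mod 10), carry-in 0) doesn't pin H yet; pick H=2 and continue ⇒ H=2.
Step 2. [col 1: H + L ≡ X (mod 10)] several values work for X in column 1 (H + L ≡ X (mod 10), carry-in 0); try X=7 ⇒ X=7.
Step 3. [col 1: H + L ≡ X (mod 10)] from column 1 (H=2, X=7, carry-in 0, digits 2,7 already taken and all letters distinct): L must equal 5, so L=5.
Step 4. [U] U is the leading digit of a 6-digit sum of two 5-digit numbers; the final carry is exactly 1. So U=1.
Step 5. [col 2: P + X ≡ R (mod 10)] column 2 (P + X ≡ R (mod 10), carry-in 0) doesn't pin R yet; pick R=6 and continue, so R=6.
Step 6. [col 2: P + X ≡ R (mod 10)] column 2 reads P+X+carry(0)=R with X=7, R=6; with digits 1,2,5,6,7 already taken and all letters distinct, the only value for P is 9. So P=9.
Step 7. [col 3: R + X ≡ D (mod 10)] in column 3 we have R+X≡D with carry-in 1; given R=6, X=7 and digits 1,2,5,6,7,9 already taken and all letters distinct, that pins D to 4, so D=4.
Step 8. [col 4: V + L ≡ R (mod 10)] in column 4 we have V+L≡R with carry-in 1; given L=5, R=6 and digits 1,2,4,5,6,7,9 already taken and all letters distinct, that pins V to 0. So V=0.
Step 9. [col 5: Y + P ≡ H (mod 10)] column 5: given P=9, H=2, carry-in 0, and digits 0,1,2,4,5,6,7,9 already taken and all letters distinct, Y+P≡H (mod 10) forces Y=3 ⇒ Y=3.

Answer: D=4, H=2, L=5, P=9, R=6, U=1, V=0, X=7, Y=3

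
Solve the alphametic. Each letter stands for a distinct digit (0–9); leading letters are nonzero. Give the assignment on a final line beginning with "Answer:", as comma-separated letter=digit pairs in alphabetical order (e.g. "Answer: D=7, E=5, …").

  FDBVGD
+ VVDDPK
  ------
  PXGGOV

Step 1. [col 1: D + K ≡ V (mod 10)] no forcing yet in column 1 (carry-in 0); K=6 is free and consistent — try it. So K=6.
Step 2. [col 1: D + K ≡ V (mod 10)] no forcing yet in column 1 (carry-in 0); V=3 is free and consistent — try it, so V=3.
Step 3. [col 1: D + K ≡ V (mod 10)] column 1 reads D+K+carry(0)=V with K=6, V=3; with digits 3,6 already taken and all letters distinct, the only value for D is 7 ⇒ D=7.
Step 4. [col 2: G + P ≡ O (mod 10)] several values work for P in column 2 (G + P ≡ O (mod 10), carry-in 1); try P=8 ⇒ P=8.
Step 5. [col 2: G + P ≡ O (mod 10)] column 2 (G + P ≡ O (mod 10), carry-in 1) doesn't pin O yet; pick O=9 and continue ⇒ O=9.
Step 6. [col 2: G + P ≡ O (mod 10)] column 2: given P=8, O=9, carry-in 1, and digits 3,6,7,8,9 already taken and all letters distinct, G+P≡O (mod 10) forces G=0, so G=0.
Step 7. [col 4: B + D ≡ G (mod 10)] from column 4 (D=7, G=0, carry-in 1, digits 0,3,6,7,8,9 already taken and all letters distinct): B must equal 2 ⇒ B=2.
Step 8. [col 5: D + V ≡ X (mod 10)] in column 5 we have D+V≡X with carry-in 1; given D=7, V=3 and digits 0,2,3,6,7,8,9 already taken and all letters distinct, that pins X to 1, so X=1.
Step 9. [col 6: F + V ≡ P (mod 10)] from column 6 (V=3, P=8, carry-in 1, digits 0,1,2,3,6,7,8,9 already taken and all letters distinct): F must equal 4, so F=4.

Answer: B=2, D=7, F=4, G=0, K=6, O=9, P=8, V=3, X=1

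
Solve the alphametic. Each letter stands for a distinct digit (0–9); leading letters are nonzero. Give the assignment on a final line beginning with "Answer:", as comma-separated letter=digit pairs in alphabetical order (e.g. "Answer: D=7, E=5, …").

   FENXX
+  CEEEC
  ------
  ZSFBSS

Step 1. [col 1: X + C ≡ S (mod 10)] several values work for S in column 1 (X + C ≡ S (mod 10), carry-in 0); try S=4 ⇒ S=4.
Step 2. [col 1: X + C ≡ S (mod 10)] C=8 is one option consistent with column 1 (X + C ≡ S (mod 10), carry-in 0) — take it, so C=8.
Step 3. [col 1: X + C ≡ S (mod 10)] column 1 reads X+C+carry(0)=S with C=8, S=4; with digits 4,8 already taken and all letters distinct, the only value for X is 6. So X=6.
Step 4. [col 2: X + E ≡ S (mod 10)] column 2 reads X+E+carry(1)=S with X=6, S=4; with digits 4,6,8 already taken and all letters distinct, the only value for E is 7 ⇒ E=7.
Step 5. [col 3: N + E ≡ B (mod 10)] column 3 (N + E ≡ B (mod 10), carry-in 1) doesn't pin B yet; pick B=0 and continue. So B=0.
Step 6. [col 3: N + E ≡ B (mod 10)] column 3: given E=7, B=0, carry-in 1, and digits 0,4,6,7,8 already taken and all letters distinct, N+E≡B (mod 10) forces N=2. So N=2.
Step 7. [Z] the sum has 6 digits but both addends have 5; that extra leading digit Z is the final carry, namely 1, so Z=1.
Step 8. [col 4: E + E ≡ F (mod 10)] from column 4 (E=7, carry-in 1, digits 0,1,2,4,6,7,8 already taken and all letters distinct): F must equal 5. So F=5.

Answer: B=0, C=8, E=7, F=5, N=2, S=4, X=6, Z=1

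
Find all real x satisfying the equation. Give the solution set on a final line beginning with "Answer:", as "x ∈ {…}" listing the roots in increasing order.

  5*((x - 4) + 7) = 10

Step 1. [5*((x - 4) + 7) = 10] 5·(inner) — divide through by 5 ⇒ div: (x - 4) + 7 = 2.
Step 2. [(x - 4) + 7 = 2] 7 comes off first (subtract 7), so sub: x - 4 = -5.
Step 3. [x - 4 = -5] the outer -4 inverts by adding 4. So sub: x = -1.

Answer: x ∈ {-1}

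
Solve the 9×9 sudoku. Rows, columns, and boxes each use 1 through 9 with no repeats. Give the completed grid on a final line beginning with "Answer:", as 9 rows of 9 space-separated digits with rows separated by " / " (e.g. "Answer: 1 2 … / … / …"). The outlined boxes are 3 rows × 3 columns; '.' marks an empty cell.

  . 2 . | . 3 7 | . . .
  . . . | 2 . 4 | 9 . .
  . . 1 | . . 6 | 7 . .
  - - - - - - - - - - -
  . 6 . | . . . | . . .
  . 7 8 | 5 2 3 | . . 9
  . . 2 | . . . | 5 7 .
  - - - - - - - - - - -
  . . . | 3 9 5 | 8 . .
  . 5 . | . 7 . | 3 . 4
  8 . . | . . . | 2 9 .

Step 1. [r9c6∈{1}] r9c6's peers cover all but 1, so r9c6=1.
Step 2. [r9c9∈{5,6,7}] r9c9 is the only open cell in row 9 admitting 5. So r9c9=5.
Step 3. [r9c3∈{3,4,6,7}] 7 has one home in row 9: r9c3 ⇒ r9c3=7.
Step 4. [r7c1∈{1,2,4,6}] r7c1 is the only open cell in row 7 admitting 2. So r7c1=2.
Step 5. [r4c4∈{1,4,7,8,9}] across row 4, 7 lands solely at r4c4 ⇒ r4c4=7.
Step 6. [r9c2∈{3,4}] row 9 places 3 nowhere but r9c2, so r9c2=3.
Step 7. [r2c2∈{8}] r2c2's peers cover all but 8, so r2c2=8.
Step 8. [r2c1∈{3,5,6,7}] 7 has one home in row 2: r2c1. So r2c1=7.
Step 9. [r7c9∈{1,6,7}] across row 7, 7 lands solely at r7c9. So r7c9=7.
Step 10. [r8c6∈{2,8}] across row 8, 2 lands solely at r8c6 ⇒ r8c6=2.
Step 11. [r8c4∈{6,8}] r8c4 is the only open cell in row 8 admitting 8. So r8c4=8.
Step 12. [r3c5∈{5,8}] r3c5 is the only open cell in box 2 admitting 8. So r3c5=8.
Step 13. [r3c4∈{9}] only 9 remains possible at r3c4, so r3c4=9.
Step 14. [r6c2∈{1,4,9}] col 2 places 9 nowhere but r6c2. So r6c2=9.
Step 15. [r3c2∈{4}] nothing but 4 survives at r3c2, so r3c2=4.
Step 16. [r1c4∈{1}] r1c4 has the single candidate 1. So r1c4=1.
Step 17. [r7c3∈{4,6}] 4 has one home in row 7: r7c3, so r7c3=4.
Step 18. [r7c8∈{1,6}] in row 7, 6 fits only at r7c8 ⇒ r7c8=6.
Step 19. [r8c8∈{1}] r8c8 has the single candidate 1. So r8c8=1.
Step 20. [r5c8∈{4}] r5c8 has the single candidate 4 ⇒ r5c8=4.
Step 21. [r4c7∈{1}] r4c7's peers cover all but 1 ⇒ r4c7=1.
Step 22. [r4c5∈{4}] nothing but 4 survives at r4c5, so r4c5=4.
Step 23. [r6c4∈{6}] r6c4 has the single candidate 6. So r6c4=6.
Step 24. [r6c6∈{8}] r6c6 has the single candidate 8, so r6c6=8.
Step 25. [r6c9∈{3}] r6c9 is down to just 3. So r6c9=3.
Step 26. [r2c5∈{5}] r2c5's peers cover all but 5 ⇒ r2c5=5.
Step 27. [r3c9∈{2}] nothing but 2 survives at r3c9, so r3c9=2.
Step 28. [r4c9∈{8}] r4c9 is down to just 8 ⇒ r4c9=8.
Step 29. [r1c9∈{6}] r1c9 is down to just 6 ⇒ r1c9=6.
Step 30. [r2c8∈{3}] r2c8 is down to just 3 ⇒ r2c8=3.
Step 31. [r3c8∈{5}] r3c8 is down to just 5. So r3c8=5.
Step 32. [r4c3∈{3,5}] 3 has one home in col 3: r4c3. So r4c3=3.
Step 33. [r1c3∈{5,9}] col 3 places 5 nowhere but r1c3 ⇒ r1c3=5.
Step 34. [r8c3∈{6,9}] col 3 places 9 nowhere but r8c3, so r8c3=9.
Step 35. [r6c5∈{1}] only 1 remains possible at r6c5 ⇒ r6c5=1.
Step 36. [r2c3∈{6}] r2c3 is down to just 6 ⇒ r2c3=6.
Step 37. [r4c1∈{5}] only 5 remains possible at r4c1. So r4c1=5.
Step 38. [r1c8∈{8}] nothing but 8 survives at r1c8 ⇒ r1c8=8.
Step 39. [r9c5∈{6}] only 6 remains possible at r9c5 ⇒ r9c5=6.
Step 40. [r3c1∈{3}] only 3 remains possible at r3c1. So r3c1=3.
Step 41. [r4c8∈{2}] r4c8 is down to just 2, so r4c8=2.
Step 42. [r9c4∈{4}] r9c4 has the single candidate 4, so r9c4=4.
Step 43. [r8c1∈{6}] r8c1 has the single candidate 6, so r8c1=6.
Step 44. [r2c9∈{1}] r2c9 is down to just 1, so r2c9=1.
Step 45. [r5c1∈{1}] only 1 remains possible at r5c1, so r5c1=1.
Step 46. [r1c7∈{4}] r1c7's peers cover all but 4 ⇒ r1c7=4.
Step 47. [r1c1∈{9}] r1c1 has the single candidate 9 ⇒ r1c1=9.
Step 48. [r6c1∈{4}] r6c1 is down to just 4. So r6c1=4.
Step 49. [r5c7∈{6}] r5c7's peers cover all but 6. So r5c7=6.
Step 50. [r4c6∈{9}] r4c6 has the single candidate 9 ⇒ r4c6=9.
Step 51. [r7c2∈{1}] r7c2 has the single candidate 1, so r7c2=1.

Answer: 9 2 5 1 3 7 4 8 6 / 7 8 6 2 5 4 9 3 1 / 3 4 1 9 8 6 7 5 2 / 5 6 3 7 4 9 1 2 8 / 1 7 8 5 2 3 6 4 9 / 4 9 2 6 1 8 5 7 3 / 2 1 4 3 9 5 8 6 7 / 6 5 9 8 7 2 3 1 4 / 8 3 7 4 6 1 2 9 5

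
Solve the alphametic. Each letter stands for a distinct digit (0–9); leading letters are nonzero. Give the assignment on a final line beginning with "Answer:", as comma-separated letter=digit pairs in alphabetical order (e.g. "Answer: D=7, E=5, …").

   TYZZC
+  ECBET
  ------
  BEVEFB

Step 1. [col 1: C + T ≡ B (mod 10)] B=1 is one option consistent with column 1 (C + T ≡ B (mod 10), carry-in 0) — take it, so B=1.
Step 2. [col 1: C + T ≡ B (mod 10)] column 1 (C + T ≡ B (mod 10), carry-in 0) doesn't pin C yet; pick C=2 and continue. So C=2.
Step 3. [col 1: C + T ≡ B (mod 10)] from column 1 (C=2, B=1, carry-in 0, digits 1,2 already taken and all letters distinct): T must equal 9, so T=9.
Step 4. [col 2: Z + E ≡ F (mod 10)] E=7 is one option consistent with column 2 (Z + E ≡ F (mod 10), carry-in 1) — take it, so E=7.
Step 5. [col 2: Z + E ≡ F (mod 10)] F=3 is one option consistent with column 2 (Z + E ≡ F (mod 10), carry-in 1) — take it, so F=3.
Step 6. [col 2: Z + E ≡ F (mod 10)] from column 2 (E=7, F=3, carry-in 1, digits 1,2,3,7,9 already taken and all letters distinct): Z must equal 5 ⇒ Z=5.
Step 7. [col 4: Y + C ≡ V (mod 10)] V=0 is one option consistent with column 4 (Y + C ≡ V (mod 10), carry-in 0) — take it, so V=0.
Step 8. [col 4: Y + C ≡ V (mod 10)] column 4 reads Y+C+carry(0)=V with C=2, V=0; with digits 0,1,2,3,5,7,9 already taken and all letters distinct, the only value for Y is 8. So Y=8.

Answer: B=1, C=2, E=7, F=3, T=9, V=0, Y=8, Z=5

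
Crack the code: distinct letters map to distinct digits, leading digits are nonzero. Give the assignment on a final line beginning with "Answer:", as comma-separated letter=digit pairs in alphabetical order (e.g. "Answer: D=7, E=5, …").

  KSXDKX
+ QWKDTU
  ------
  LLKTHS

Step 1. [col 1: X + U ≡ S (mod 10)] S=7 is one option consistent with column 1 (X + U ≡ S (mod 10), carry-in 0) — take it. So S=7.
Step 2. [col 1: X + U ≡ S (mod 10)] several values work for U in column 1 (X + U ≡ S (mod 10), carry-in 0); try U=8. So U=8.
Step 3. [col 1: X + U ≡ S (mod 10)] column 1 reads X+U+carry(0)=S with U=8, S=7; with digits 7,8 already taken and all letters distinct, the only value for X is 9, so X=9.
Step 4. [col 2: K + T ≡ H (mod 10)] K=2 is one option consistent with column 2 (K + T ≡ H (mod 10), carry-in 1) — take it. So K=2.
Step 5. [col 2: K + T ≡ H (mod 10)] no forcing yet in column 2 (carry-in 1); H=3 is free and consistent — try it. So H=3.
Step 6. [col 2: K + T ≡ H (mod 10)] in column 2 we have K+T≡H with carry-in 1; given K=2, H=3 and digits 2,3,7,8,9 already taken and all letters distinct, that pins T to 0, so T=0.
Step 7. [col 3: D + D ≡ T (mod 10)] from column 3 (T=0, carry-in 0, digits 0,2,3,7,8,9 already taken and all letters distinct): D must equal 5. So D=5.
Step 8. [col 5: S + W ≡ L (mod 10)] in column 5 we have S+W≡L with carry-in 1; given S=7 and digits 0,2,3,5,7,8,9 already taken and all letters distinct, that pins W to 6, so W=6.
Step 9. [col 5: S + W ≡ L (mod 10)] from column 5 (S=7, W=6, carry-in 1, digits 0,2,3,5,6,7,8,9 already taken and all letters distinct): L must equal 4, so L=4.
Step 10. [col 6: K + Q ≡ L (mod 10)] column 6: given K=2, L=4, carry-in 1, and digits 0,2,3,4,5,6,7,8,9 already taken and all letters distinct, K+Q≡L (mod 10) forces Q=1, so Q=1.

Answer: D=5, H=3, K=2, L=4, Q=1, S=7, T=0, U=8, W=6, X=9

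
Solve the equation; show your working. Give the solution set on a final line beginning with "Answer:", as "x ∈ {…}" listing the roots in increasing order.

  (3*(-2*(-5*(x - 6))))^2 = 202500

Step 1. [(3*(-2*(-5*(x - 6))))^2 = 202500] 202500 ≥ 0, LHS is (·)² — take ±√ ⇒ sqrt: 3*(-2*(-5*(x - 6))) = 450 or -450.
Step 2. [3*(-2*(-5*(x - 6))) = 450 or -450] 3·(inner) — divide through by 3 ⇒ div: -2*(-5*(x - 6)) = 150 or -150.
Step 3. [-2*(-5*(x - 6)) = 150 or -150] -2·(inner) — divide through by -2 ⇒ div: -5*(x - 6) = -75 or 75.
Step 4. [-5*(x - 6) = -75 or 75] leading coefficient -5: divide by -5, so div: x - 6 = 15 or -15.
Step 5. [x - 6 = 15 or -15] add 6: x sits inside (… - 6) ⇒ sub: x = 21 or -9.

Answer: x ∈ {-9, 21}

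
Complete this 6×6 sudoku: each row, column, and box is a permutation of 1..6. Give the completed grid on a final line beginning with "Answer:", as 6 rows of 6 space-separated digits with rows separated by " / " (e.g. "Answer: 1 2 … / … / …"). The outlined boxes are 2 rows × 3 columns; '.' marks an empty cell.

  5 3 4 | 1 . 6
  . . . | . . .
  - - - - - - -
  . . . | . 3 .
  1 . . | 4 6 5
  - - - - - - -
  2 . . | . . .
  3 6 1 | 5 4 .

Step 1. [r4c2∈{2}] nothing but 2 survives at r4c2. So r4c2=2.
Step 2. [r2c3∈{2,6}] col 3 places 2 nowhere but r2c3, so r2c3=2.
Step 3. [r5c3∈{5}] only 5 remains possible at r5c3. So r5c3=5.
Step 4. [r2c4∈{3}] nothing but 3 survives at r2c4 ⇒ r2c4=3.
Step 5. [r3c6∈{1,2}] row 3 places 1 nowhere but r3c6. So r3c6=1.
Step 6. [r3c1∈{4,6}] across col 1, 4 lands solely at r3c1. So r3c1=4.
Step 7. [r2c6∈{4}] nothing but 4 survives at r2c6. So r2c6=4.
Step 8. [r5c4∈{6}] r5c4's peers cover all but 6, so r5c4=6.
Step 9. [r3c3∈{6}] nothing but 6 survives at r3c3 ⇒ r3c3=6.
Step 10. [r2c5∈{5}] only 5 remains possible at r2c5, so r2c5=5.
Step 11. [r1c5∈{2}] only 2 remains possible at r1c5 ⇒ r1c5=2.
Step 12. [r6c6∈{2}] r6c6 has the single candidate 2 ⇒ r6c6=2.
Step 13. [r3c2∈{5}] r3c2 has the single candidate 5, so r3c2=5.
Step 14. [r5c5∈{1}] only 1 remains possible at r5c5. So r5c5=1.
Step 15. [r2c2∈{1}] r2c2's peers cover all but 1 ⇒ r2c2=1.
Step 16. [r5c6∈{3}] nothing but 3 survives at r5c6 ⇒ r5c6=3.
Step 17. [r2c1∈{6}] nothing but 6 survives at r2c1, so r2c1=6.
Step 18. [r4c3∈{3}] r4c3's peers cover all but 3 ⇒ r4c3=3.
Step 19. [r3c4∈{2}] r3c4's peers cover all but 2, so r3c4=2.
Step 20. [r5c2∈{4}] r5c2's peers cover all but 4, so r5c2=4.

Answer: 5 3 4 1 2 6 / 6 1 2 3 5 4 / 4 5 6 2 3 1 / 1 2 3 4 6 5 / 2 4 5 6 1 3 / 3 6 1 5 4 2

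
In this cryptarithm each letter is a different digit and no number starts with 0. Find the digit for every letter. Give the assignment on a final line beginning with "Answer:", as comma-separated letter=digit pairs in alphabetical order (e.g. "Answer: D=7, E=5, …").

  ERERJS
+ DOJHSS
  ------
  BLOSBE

Step 1. [col 1: S + S ≡ E (mod 10)] column 1 (S + S ≡ E (mod 10), carry-in 0) doesn't pin E yet; pick E=2 and continue ⇒ E=2.
Step 2. [col 1: S + S ≡ E (mod 10)] column 1 (S + S ≡ E (mod 10), carry-in 0) doesn't pin S yet; pick S=6 and continue, so S=6.
Step 3. [col 2: J + S ≡ B (mod 10)] several values work for J in column 2 (J + S ≡ B (mod 10), carry-in 1); try J=1 ⇒ J=1.
Step 4. [col 2: J + S ≡ B (mod 10)] from column 2 (J=1, S=6, carry-in 1, digits 1,2,6 already taken and all letters distinct): B must equal 8 ⇒ B=8.
Step 5. [col 3: R + H ≡ S (mod 10)] column 3 (R + H ≡ S (mod 10), carry-in 0) doesn't pin R yet; pick R=9 and continue, so R=9.
Step 6. [col 3: R + H ≡ S (mod 10)] in column 3 we have R+H≡S with carry-in 0; given R=9, S=6 and digits 1,2,6,8,9 already taken and all letters distinct, that pins H to 7. So H=7.
Step 7. [col 4: E + J ≡ O (mod 10)] column 4 reads E+J+carry(1)=O with E=2, J=1; with digits 1,2,6,7,8,9 already taken and all letters distinct, the only value for O is 4. So O=4.
Step 8. [col 5: R + O ≡ L (mod 10)] column 5: given R=9, O=4, carry-in 0, and digits 1,2,4,6,7,8,9 already taken and all letters distinct, R+O≡L (mod 10) forces L=3. So L=3.
Step 9. [col 6: E + D ≡ B (mod 10)] in column 6 we have E+D≡B with carry-in 1; given E=2, B=8 and digits 1,2,3,4,6,7,8,9 already taken and all letters distinct, that pins D to 5, so D=5.

Answer: B=8, D=5, E=2, H=7, J=1, L=3, O=4, R=9, S=6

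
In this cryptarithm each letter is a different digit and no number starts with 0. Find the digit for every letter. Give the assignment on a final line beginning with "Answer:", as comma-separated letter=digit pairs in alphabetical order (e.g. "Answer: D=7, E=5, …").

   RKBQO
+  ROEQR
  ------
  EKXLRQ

Step 1. [col 1: O + R ≡ Q (mod 10)] several values work for O in column 1 (O + R ≡ Q (mod 10), carry-in 0); try O=6 ⇒ O=6.
Step 2. [E] E is the leading digit of a 6-digit sum of two 5-digit numbers; the final carry is exactly 1 ⇒ E=1.
Step 3. [col 1: O + R ≡ Q (mod 10)] several values work for Q in column 1 (O + R ≡ Q (mod 10), carry-in 0); try Q=3 ⇒ Q=3.
Step 4. [col 1: O + R ≡ Q (mod 10)] column 1: given O=6, Q=3, carry-in 0, and digits 1,3,6 already taken and all letters distinct, O+R≡Q (mod 10) forces R=7 ⇒ R=7.
Step 5. [col 3: B + E ≡ L (mod 10)] no forcing yet in column 3 (carry-in 0); B=9 is free and consistent — try it, so B=9.
Step 6. [col 3: B + E ≡ L (mod 10)] in column 3 we have B+E≡L with carry-in 0; given B=9, E=1 and digits 1,3,6,7,9 already taken and all letters distinct, that pins L to 0 ⇒ L=0.
Step 7. [col 4: K + O ≡ X (mod 10)] no forcing yet in column 4 (carry-in 1); K=5 is free and consistent — try it. So K=5.
Step 8. [col 4: K + O ≡ X (mod 10)] from column 4 (K=5, O=6, carry-in 1, digits 0,1,3,5,6,7,9 already taken and all letters distinct): X must equal 2 ⇒ X=2.

Answer: B=9, E=1, K=5, L=0, O=6, Q=3, R=7, X=2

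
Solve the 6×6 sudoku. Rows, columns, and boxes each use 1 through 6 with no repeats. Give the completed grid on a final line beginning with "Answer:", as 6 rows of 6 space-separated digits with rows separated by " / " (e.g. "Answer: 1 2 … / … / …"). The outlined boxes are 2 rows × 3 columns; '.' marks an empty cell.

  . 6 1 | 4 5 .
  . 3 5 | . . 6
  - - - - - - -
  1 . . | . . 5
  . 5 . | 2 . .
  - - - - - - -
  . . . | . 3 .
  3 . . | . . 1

Step 1. [r5c1∈{2,4,5,6}] 5 has one home in col 1: r5c1. So r5c1=5.
Step 2. [r5c4∈{6}] only 6 remains possible at r5c4 ⇒ r5c4=6.
Step 3. [r4c1∈{4,6}] col 1 places 6 nowhere but r4c1, so r4c1=6.
Step 4. [r1c1∈{2}] only 2 remains possible at r1c1 ⇒ r1c1=2.
Step 5. [r5c6∈{2,4}] 2 has one home in col 6: r5c6, so r5c6=2.
Step 6. [r5c3∈{4}] nothing but 4 survives at r5c3 ⇒ r5c3=4.
Step 7. [r4c6∈{3,4}] in col 6, 4 fits only at r4c6, so r4c6=4.
Step 8. [r6c2∈{2}] r6c2's peers cover all but 2, so r6c2=2.
Step 9. [r4c5∈{1}] r4c5's peers cover all but 1, so r4c5=1.
Step 10. [r3c4∈{3}] nothing but 3 survives at r3c4, so r3c4=3.
Step 11. [r3c2∈{4}] only 4 remains possible at r3c2 ⇒ r3c2=4.
Step 12. [r6c4∈{5}] r6c4's peers cover all but 5, so r6c4=5.
Step 13. [r2c5∈{2}] only 2 remains possible at r2c5 ⇒ r2c5=2.
Step 14. [r2c4∈{1}] only 1 remains possible at r2c4 ⇒ r2c4=1.
Step 15. [r6c3∈{6}] r6c3 has the single candidate 6, so r6c3=6.
Step 16. [r3c5∈{6}] nothing but 6 survives at r3c5, so r3c5=6.
Step 17. [r6c5∈{4}] r6c5 is down to just 4. So r6c5=4.
Step 18. [r2c1∈{4}] only 4 remains possible at r2c1. So r2c1=4.
Step 19. [r4c3∈{3}] r4c3's peers cover all but 3. So r4c3=3.
Step 20. [r1c6∈{3}] r1c6's peers cover all but 3 ⇒ r1c6=3.
Step 21. [r5c2∈{1}] nothing but 1 survives at r5c2, so r5c2=1.
Step 22. [r3c3∈{2}] r3c3 has the single candidate 2 ⇒ r3c3=2.

Answer: 2 6 1 4 5 3 / 4 3 5 1 2 6 / 1 4 2 3 6 5 / 6 5 3 2 1 4 / 5 1 4 6 3 2 / 3 2 6 5 4 1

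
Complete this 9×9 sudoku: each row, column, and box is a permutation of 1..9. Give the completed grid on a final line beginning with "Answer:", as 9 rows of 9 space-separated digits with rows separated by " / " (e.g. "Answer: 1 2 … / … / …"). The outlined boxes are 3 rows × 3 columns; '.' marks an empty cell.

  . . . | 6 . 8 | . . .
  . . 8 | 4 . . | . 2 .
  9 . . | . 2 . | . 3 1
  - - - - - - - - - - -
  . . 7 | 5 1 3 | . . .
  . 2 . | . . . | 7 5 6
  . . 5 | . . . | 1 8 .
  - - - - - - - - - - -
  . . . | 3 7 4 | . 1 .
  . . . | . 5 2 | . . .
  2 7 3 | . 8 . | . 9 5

Step 1. [r8c8∈{4,6,7}] across col 8, 6 lands solely at r8c8 ⇒ r8c8=6.
Step 2. [r5c6∈{9}] r5c6 has the single candidate 9. So r5c6=9.
Step 3. [r5c1∈{1,3,4,8}] r5c1 is the only open cell in row 5 admitting 3 ⇒ r5c1=3.
Step 4. [r4c8∈{4}] only 4 remains possible at r4c8, so r4c8=4.
Step 5. [r8c9∈{3,4,7,8}] 7 has one home in row 8: r8c9 ⇒ r8c9=7.
Step 6. [r2c9∈{9}] r2c9's peers cover all but 9, so r2c9=9.
Step 7. [r2c6∈{1,5,7}] across box 2, 1 lands solely at r2c6 ⇒ r2c6=1.
Step 8. [r7c9∈{2,8}] 8 has one home in col 9: r7c9. So r7c9=8.
Step 9. [r1c9∈{4}] r1c9's peers cover all but 4 ⇒ r1c9=4.
Step 10. [r6c2∈{4,6,9}] 9 has one home in row 6: r6c2. So r6c2=9.
Step 11. [r1c7∈{5}] r1c7's peers cover all but 5. So r1c7=5.
Step 12. [r5c3∈{1,4}] in row 5, 1 fits only at r5c3. So r5c3=1.
Step 13. [r6c5∈{4,6}] across col 5, 6 lands solely at r6c5 ⇒ r6c5=6.
Step 14. [r2c7∈{6}] only 6 remains possible at r2c7 ⇒ r2c7=6.
Step 15. [r6c4∈{2,7}] across col 4, 2 lands solely at r6c4 ⇒ r6c4=2.
Step 16. [r3c6∈{5,7}] in col 6, 5 fits only at r3c6 ⇒ r3c6=5.
Step 17. [r8c4∈{1,9}] r8c4 is the only open cell in col 4 admitting 9, so r8c4=9.
Step 18. [r8c3∈{4}] r8c3 is down to just 4 ⇒ r8c3=4.
Step 19. [r3c3∈{6}] nothing but 6 survives at r3c3. So r3c3=6.
Step 20. [r2c5∈{3}] r2c5 has the single candidate 3 ⇒ r2c5=3.
Step 21. [r2c2∈{5}] nothing but 5 survives at r2c2. So r2c2=5.
Step 22. [r7c2∈{6}] r7c2 has the single candidate 6, so r7c2=6.
Step 23. [r4c2∈{8}] r4c2 is down to just 8. So r4c2=8.
Step 24. [r8c2∈{1}] r8c2 is down to just 1, so r8c2=1.
Step 25. [r4c9∈{2}] r4c9's peers cover all but 2 ⇒ r4c9=2.
Step 26. [r2c1∈{7}] nothing but 7 survives at r2c1. So r2c1=7.
Step 27. [r1c2∈{3}] nothing but 3 survives at r1c2 ⇒ r1c2=3.
Step 28. [r7c3∈{9}] only 9 remains possible at r7c3. So r7c3=9.
Step 29. [r5c4∈{8}] nothing but 8 survives at r5c4, so r5c4=8.
Step 30. [r1c1∈{1}] r1c1 has the single candidate 1, so r1c1=1.
Step 31. [r9c7∈{4}] r9c7 has the single candidate 4. So r9c7=4.
Step 32. [r1c3∈{2}] nothing but 2 survives at r1c3, so r1c3=2.
Step 33. [r6c1∈{4}] r6c1's peers cover all but 4, so r6c1=4.
Step 34. [r3c7∈{8}] only 8 remains possible at r3c7, so r3c7=8.
Step 35. [r9c6∈{6}] nothing but 6 survives at r9c6, so r9c6=6.
Step 36. [r7c1∈{5}] only 5 remains possible at r7c1, so r7c1=5.
Step 37. [r1c5∈{9}] nothing but 9 survives at r1c5. So r1c5=9.
Step 38. [r1c8∈{7}] r1c8's peers cover all but 7, so r1c8=7.
Step 39. [r4c7∈{9}] r4c7 is down to just 9 ⇒ r4c7=9.
Step 40. [r3c2∈{4}] r3c2 has the single candidate 4. So r3c2=4.
Step 41. [r7c7∈{2}] r7c7 is down to just 2 ⇒ r7c7=2.
Step 42. [r3c4∈{7}] nothing but 7 survives at r3c4. So r3c4=7.
Step 43. [r5c5∈{4}] r5c5's peers cover all but 4. So r5c5=4.
Step 44. [r9c4∈{1}] r9c4 has the single candidate 1. So r9c4=1.
Step 45. [r6c9∈{3}] r6c9's peers cover all but 3 ⇒ r6c9=3.
Step 46. [r6c6∈{7}] r6c6 has the single candidate 7. So r6c6=7.
Step 47. [r8c1∈{8}] r8c1's peers cover all but 8. So r8c1=8.
Step 48. [r4c1∈{6}] r4c1 is down to just 6 ⇒ r4c1=6.
Step 49. [r8c7∈{3}] r8c7 has the single candidate 3 ⇒ r8c7=3.

Answer: 1 3 2 6 9 8 5 7 4 / 7 5 8 4 3 1 6 2 9 / 9 4 6 7 2 5 8 3 1 / 6 8 7 5 1 3 9 4 2 / 3 2 1 8 4 9 7 5 6 / 4 9 5 2 6 7 1 8 3 / 5 6 9 3 7 4 2 1 8 / 8 1 4 9 5 2 3 6 7 / 2 7 3 1 8 6 4 9 5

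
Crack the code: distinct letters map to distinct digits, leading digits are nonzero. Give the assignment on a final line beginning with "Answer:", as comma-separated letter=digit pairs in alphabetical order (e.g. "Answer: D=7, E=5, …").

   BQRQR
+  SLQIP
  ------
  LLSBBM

Step 1. [col 1: R + P ≡ M (mod 10)] column 1 (R + P ≡ M (mod 10), carry-in 0) doesn't pin R yet; pick R=6 and continue. So R=6.
Step 2. [col 1: R + P ≡ M (mod 10)] no forcing yet in column 1 (carry-in 0); P=4 is free and consistent — try it ⇒ P=4.
Step 3. [col 1: R + P ≡ M (mod 10)] in column 1 we have R+P≡M with carry-in 0; given R=6, P=4 and digits 4,6 already taken and all letters distinct, that pins M to 0. So M=0.
Step 4. [col 2: Q + I ≡ B (mod 10)] column 2 (Q + I ≡ B (mod 10), carry-in 1) doesn't pin B yet; pick B=8 and continue, so B=8.
Step 5. [L] L is the leading digit of a 6-digit sum of two 5-digit numbers; the final carry is exactly 1. So L=1.
Step 6. [col 2: Q + I ≡ B (mod 10)] no forcing yet in column 2 (carry-in 1); I=5 is free and consistent — try it ⇒ I=5.
Step 7. [col 2: Q + I ≡ B (mod 10)] column 2: given I=5, B=8, carry-in 1, and digits 0,1,4,5,6,8 already taken and all letters distinct, Q+I≡B (mod 10) forces Q=2 ⇒ Q=2.
Step 8. [col 4: Q + L ≡ S (mod 10)] from column 4 (Q=2, L=1, carry-in 0, digits 0,1,2,4,5,6,8 already taken and all letters distinct): S must equal 3, so S=3.

Answer: B=8, I=5, L=1, M=0, P=4, Q=2, R=6, S=3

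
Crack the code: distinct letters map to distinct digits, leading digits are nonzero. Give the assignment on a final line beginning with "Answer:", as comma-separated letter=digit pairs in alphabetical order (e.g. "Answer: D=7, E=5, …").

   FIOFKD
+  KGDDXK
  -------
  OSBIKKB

Step 1. [col 1: D + K ≡ B (mod 10)] column 1 (D + K ≡ B (mod 10), carry-in 0) doesn't pin B yet; pick B=0 and continue. So B=0.
Step 2. [O] O is the leading digit of a 7-digit sum of two 6-digit numbers; the final carry is exactly 1. So O=1.
Step 3. [col 1: D + K ≡ B (mod 10)] column 1 (D + K ≡ B (mod 10), carry-in 0) doesn't pin D yet; pick D=2 and continue. So D=2.
Step 4. [col 1: D + K ≡ B (mod 10)] column 1 reads D+K+carry(0)=B with D=2, B=0; with digits 0,1,2 already taken and all letters distinct, the only value for K is 8. So K=8.
Step 5. [col 2: K + X ≡ K (mod 10)] in column 2 we have K+X≡K with carry-in 1; given K=8 and digits 0,1,2,8 already taken and all letters distinct, that pins X to 9. So X=9.
Step 6. [col 3: F + D ≡ K (mod 10)] column 3 reads F+D+carry(1)=K with D=2, K=8; with digits 0,1,2,8,9 already taken and all letters distinct, the only value for F is 5 ⇒ F=5.
Step 7. [col 4: O + D ≡ I (mod 10)] in column 4 we have O+D≡I with carry-in 0; given O=1, D=2 and digits 0,1,2,5,8,9 already taken and all letters distinct, that pins I to 3. So I=3.
Step 8. [col 5: I + G ≡ B (mod 10)] from column 5 (I=3, B=0, carry-in 0, digits 0,1,2,3,5,8,9 already taken and all letters distinct): G must equal 7. So G=7.
Step 9. [col 6: F + K ≡ S (mod 10)] column 6 reads F+K+carry(1)=S with F=5, K=8; with digits 0,1,2,3,5,7,8,9 already taken and all letters distinct, the only value for S is 4. So S=4.

Answer: B=0, D=2, F=5, G=7, I=3, K=8, O=1, S=4, X=9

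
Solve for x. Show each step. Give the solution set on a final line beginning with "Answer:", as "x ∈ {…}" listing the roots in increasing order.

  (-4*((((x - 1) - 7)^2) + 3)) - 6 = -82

Step 1. [(-4*((((x - 1) - 7)^2) + 3)) - 6 = -82] peel the -6: add 6 from each side ⇒ sub: -4*((((x - 1) - 7)^2) + 3) = -76.
Step 2. [-4*((((x - 1) - 7)^2) + 3) = -76] LHS = -4·(…); ÷-4 both sides, so div: (((x - 1) - 7)^2) + 3 = 19.
Step 3. [(((x - 1) - 7)^2) + 3 = 19] 3 comes off first (subtract 3). So sub: ((x - 1) - 7)^2 = 16.
Step 4. [((x - 1) - 7)^2 = 16] LHS squared, RHS 16 ≥ 0: apply √ (±), so sqrt: (x - 1) - 7 = 4 or -4.
Step 5. [(x - 1) - 7 = 4 or -4] 7 comes off first (add 7), so sub: x - 1 = 11 or 3.
Step 6. [x - 1 = 11 or 3] add 1: x sits inside (… - 1) ⇒ sub: x = 12 or 4.

Answer: x ∈ {4, 12}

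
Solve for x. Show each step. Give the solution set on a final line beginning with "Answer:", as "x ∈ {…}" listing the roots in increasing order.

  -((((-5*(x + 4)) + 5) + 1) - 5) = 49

Step 1. [-((((-5*(x + 4)) + 5) + 1) - 5) = 49] leading − — multiply by −1 ⇒ neg: (((-5*(x + 4)) + 5) + 1) - 5 = -49.
Step 2. [(((-5*(x + 4)) + 5) + 1) - 5 = -49] add 5: x sits inside (… - 5). So sub: ((-5*(x + 4)) + 5) + 1 = -44.
Step 3. [((-5*(x + 4)) + 5) + 1 = -44] +1 is outermost — subtract 1 both sides. So sub: (-5*(x + 4)) + 5 = -45.
Step 4. [(-5*(x + 4)) + 5 = -45] peel the +5: subtract 5 from each side ⇒ sub: -5*(x + 4) = -50.
Step 5. [-5*(x + 4) = -50] LHS = -5·(…); ÷-5 both sides. So div: x + 4 = 10.
Step 6. [x + 4 = 10] 4 comes off first (subtract 4). So sub: x = 6.

Answer: x ∈ {6}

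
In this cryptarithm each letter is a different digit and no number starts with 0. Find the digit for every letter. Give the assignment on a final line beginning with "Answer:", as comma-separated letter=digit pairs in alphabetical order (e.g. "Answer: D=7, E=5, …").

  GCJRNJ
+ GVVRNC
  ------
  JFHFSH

Step 1. [col 1: J + C ≡ H (mod 10)] no forcing yet in column 1 (carry-in 0); J=2 is free and consistent — try it, so J=2.
Step 2. [col 1: J + C ≡ H (mod 10)] several values work for C in column 1 (J + C ≡ H (mod 10), carry-in 0); try C=4, so C=4.
Step 3. [col 1: J + C ≡ H (mod 10)] column 1 reads J+C+carry(0)=H with J=2, C=4; with digits 2,4 already taken and all letters distinct, the only value for H is 6 ⇒ H=6.
Step 4. [col 2: N + N ≡ S (mod 10)] several values work for S in column 2 (N + N ≡ S (mod 10), carry-in 0); try S=0, so S=0.
Step 5. [col 2: N + N ≡ S (mod 10)] column 2 reads N+N+carry(0)=S with S=0; with digits 0,2,4,6 already taken and all letters distinct, the only value for N is 5. So N=5.
Step 6. [col 3: R + R ≡ F (mod 10)] no forcing yet in column 3 (carry-in 1); R=8 is free and consistent — try it, so R=8.
Step 7. [col 3: R + R ≡ F (mod 10)] column 3 reads R+R+carry(1)=F with R=8; with digits 0,2,4,5,6,8 already taken and all letters distinct, the only value for F is 7 ⇒ F=7.
Step 8. [col 4: J + V ≡ H (mod 10)] column 4 reads J+V+carry(1)=H with J=2, H=6; with digits 0,2,4,5,6,7,8 already taken and all letters distinct, the only value for V is 3. So V=3.
Step 9. [col 6: G + G ≡ J (mod 10)] column 6: given J=2, carry-in 0, and digits 0,2,3,4,5,6,7,8 already taken and all letters distinct, G+G≡J (mod 10) forces G=1, so G=1.

Answer: C=4, F=7, G=1, H=6, J=2, N=5, R=8, S=0, V=3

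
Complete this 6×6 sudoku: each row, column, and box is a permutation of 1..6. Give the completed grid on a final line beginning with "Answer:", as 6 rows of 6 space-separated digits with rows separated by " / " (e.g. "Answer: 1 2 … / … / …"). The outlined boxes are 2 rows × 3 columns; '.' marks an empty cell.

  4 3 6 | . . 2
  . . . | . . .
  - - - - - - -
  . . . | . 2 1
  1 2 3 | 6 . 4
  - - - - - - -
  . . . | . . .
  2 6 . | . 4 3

Step 1. [r2c1∈{5}] r2c1 has the single candidate 5. So r2c1=5.
Step 2. [r5c6∈{5,6}] col 6 places 5 nowhere but r5c6, so r5c6=5.
Step 3. [r6c4∈{1}] r6c4 is down to just 1 ⇒ r6c4=1.
Step 4. [r3c2∈{4,5}] in col 2, 5 fits only at r3c2, so r3c2=5.
Step 5. [r2c2∈{1}] only 1 remains possible at r2c2, so r2c2=1.
Step 6. [r2c5∈{3,6}] across col 5, 3 lands solely at r2c5, so r2c5=3.
Step 7. [r5c3∈{1,4}] in row 5, 1 fits only at r5c3, so r5c3=1.
Step 8. [r4c5∈{5}] r4c5's peers cover all but 5, so r4c5=5.
Step 9. [r5c1∈{3}] r5c1's peers cover all but 3, so r5c1=3.
Step 10. [r5c2∈{4}] r5c2 has the single candidate 4, so r5c2=4.
Step 11. [r5c5∈{6}] nothing but 6 survives at r5c5 ⇒ r5c5=6.
Step 12. [r1c4∈{5}] r1c4 is down to just 5. So r1c4=5.
Step 13. [r5c4∈{2}] only 2 remains possible at r5c4. So r5c4=2.
Step 14. [r2c4∈{4}] r2c4 is down to just 4 ⇒ r2c4=4.
Step 15. [r2c6∈{6}] r2c6 is down to just 6 ⇒ r2c6=6.
Step 16. [r3c4∈{3}] r3c4 has the single candidate 3, so r3c4=3.
Step 17. [r1c5∈{1}] r1c5 has the single candidate 1. So r1c5=1.
Step 18. [r6c3∈{5}] nothing but 5 survives at r6c3, so r6c3=5.
Step 19. [r3c3∈{4}] r3c3 has the single candidate 4. So r3c3=4.
Step 20. [r3c1∈{6}] r3c1 is down to just 6. So r3c1=6.
Step 21. [r2c3∈{2}] only 2 remains possible at r2c3 ⇒ r2c3=2.

Answer: 4 3 6 5 1 2 / 5 1 2 4 3 6 / 6 5 4 3 2 1 / 1 2 3 6 5 4 / 3 4 1 2 6 5 / 2 6 5 1 4 3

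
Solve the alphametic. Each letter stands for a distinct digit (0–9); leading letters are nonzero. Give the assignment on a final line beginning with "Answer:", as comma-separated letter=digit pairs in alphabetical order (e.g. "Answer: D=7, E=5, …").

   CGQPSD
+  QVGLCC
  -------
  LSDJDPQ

Step 1. [col 1: D + C ≡ Q (mod 10)] Q=4 is one option consistent with column 1 (D + C ≡ Q (mod 10), carry-in 0) — take it ⇒ Q=4.
Step 2. [L] L is the leading digit of a 7-digit sum of two 6-digit numbers; the final carry is exactly 1, so L=1.
Step 3. [col 1: D + C ≡ Q (mod 10)] D=8 is one option consistent with column 1 (D + C ≡ Q (mod 10), carry-in 0) — take it. So D=8.
Step 4. [col 1: D + C ≡ Q (mod 10)] column 1: given D=8, Q=4, carry-in 0, and digits 1,4,8 already taken and all letters distinct, D+C≡Q (mod 10) forces C=6 ⇒ C=6.
Step 5. [col 2: S + C ≡ P (mod 10)] no forcing yet in column 2 (carry-in 1); S=0 is free and consistent — try it. So S=0.
Step 6. [col 2: S + C ≡ P (mod 10)] from column 2 (S=0, C=6, carry-in 1, digits 0,1,4,6,8 already taken and all letters distinct): P must equal 7, so P=7.
Step 7. [col 4: Q + G ≡ J (mod 10)] column 4 (Q + G ≡ J (mod 10), carry-in 0) doesn't pin J yet; pick J=9 and continue, so J=9.
Step 8. [col 4: Q + G ≡ J (mod 10)] in column 4 we have Q+G≡J with carry-in 0; given Q=4, J=9 and digits 0,1,4,6,7,8,9 already taken and all letters distinct, that pins G to 5. So G=5.
Step 9. [col 5: G + V ≡ D (mod 10)] from column 5 (G=5, D=8, carry-in 0, digits 0,1,4,5,6,7,8,9 already taken and all letters distinct): V must equal 3 ⇒ V=3.

Answer: C=6, D=8, G=5, J=9, L=1, P=7, Q=4, S=0, V=3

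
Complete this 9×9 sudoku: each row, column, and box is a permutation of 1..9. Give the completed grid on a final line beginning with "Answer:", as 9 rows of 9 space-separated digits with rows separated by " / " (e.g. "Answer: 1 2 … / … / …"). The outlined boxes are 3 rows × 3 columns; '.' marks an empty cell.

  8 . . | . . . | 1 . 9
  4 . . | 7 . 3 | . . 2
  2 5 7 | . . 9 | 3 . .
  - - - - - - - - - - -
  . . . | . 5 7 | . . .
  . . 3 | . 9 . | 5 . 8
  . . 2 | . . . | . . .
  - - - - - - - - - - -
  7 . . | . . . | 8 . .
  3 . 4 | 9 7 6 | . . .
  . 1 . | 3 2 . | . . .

Step 1. [r2c7∈{6}] only 6 remains possible at r2c7 ⇒ r2c7=6.
Step 2. [r3c9∈{4}] only 4 remains possible at r3c9, so r3c9=4.
Step 3. [r6c5∈{1,3,4,6,8}] 3 has one home in col 5: r6c5, so r6c5=3.
Step 4. [r1c3∈{6}] r1c3's peers cover all but 6. So r1c3=6.
Step 5. [r2c8∈{5,8}] r2c8 is the only open cell in row 2 admitting 5, so r2c8=5.
Step 6. [r8c7∈{2}] nothing but 2 survives at r8c7, so r8c7=2.
Step 7. [r8c8∈{1}] r8c8's peers cover all but 1 ⇒ r8c8=1.
Step 8. [r2c2∈{9}] r2c2 has the single candidate 9 ⇒ r2c2=9.
Step 9. [r9c6∈{4,5,8}] 8 has one home in box 8: r9c6. So r9c6=8.
Step 10. [r4c3∈{1,8,9}] r4c3 is the only open cell in col 3 admitting 8, so r4c3=8.
Step 11. [r6c1∈{1,5,6,9}] in row 6, 5 fits only at r6c1. So r6c1=5.
Step 12. [r4c1∈{1,6,9}] across box 4, 9 lands solely at r4c1. So r4c1=9.
Step 13. [r4c7∈{4}] r4c7 is down to just 4 ⇒ r4c7=4.
Step 14. [r4c2∈{6}] r4c2 has the single candidate 6, so r4c2=6.
Step 15. [r9c8∈{4,6,7,9}] in row 9, 4 fits only at r9c8, so r9c8=4.
Step 16. [r6c4∈{1,4,6,8}] 8 has one home in row 6: r6c4. So r6c4=8.
Step 17. [r5c4∈{1,2,4,6}] across box 5, 6 lands solely at r5c4 ⇒ r5c4=6.
Step 18. [r3c4∈{1}] only 1 remains possible at r3c4. So r3c4=1.
Step 19. [r4c4∈{2}] r4c4's peers cover all but 2. So r4c4=2.
Step 20. [r1c5∈{4}] r1c5 has the single candidate 4 ⇒ r1c5=4.
Step 21. [r4c8∈{3}] nothing but 3 survives at r4c8 ⇒ r4c8=3.
Step 22. [r7c9∈{3,5,6}] in row 7, 3 fits only at r7c9. So r7c9=3.
Step 23. [r7c8∈{6,9}] across row 7, 6 lands solely at r7c8. So r7c8=6.
Step 24. [r9c7∈{7,9}] in box 9, 9 fits only at r9c7 ⇒ r9c7=9.
Step 25. [r6c7∈{7}] nothing but 7 survives at r6c7 ⇒ r6c7=7.
Step 26. [r9c3∈{5}] nothing but 5 survives at r9c3, so r9c3=5.
Step 27. [r7c4∈{4,5}] in col 4, 4 fits only at r7c4 ⇒ r7c4=4.
Step 28. [r7c6∈{1,5}] across row 7, 5 lands solely at r7c6. So r7c6=5.
Step 29. [r6c2∈{4}] r6c2 has the single candidate 4 ⇒ r6c2=4.
Step 30. [r6c6∈{1}] r6c6's peers cover all but 1 ⇒ r6c6=1.
Step 31. [r3c8∈{8}] only 8 remains possible at r3c8. So r3c8=8.
Step 32. [r2c5∈{8}] nothing but 8 survives at r2c5 ⇒ r2c5=8.
Step 33. [r5c6∈{4}] only 4 remains possible at r5c6 ⇒ r5c6=4.
Step 34. [r7c3∈{9}] r7c3 is down to just 9 ⇒ r7c3=9.
Step 35. [r8c2∈{8}] r8c2 is down to just 8, so r8c2=8.
Step 36. [r7c5∈{1}] r7c5 has the single candidate 1 ⇒ r7c5=1.
Step 37. [r1c8∈{7}] r1c8 has the single candidate 7. So r1c8=7.
Step 38. [r5c2∈{7}] r5c2's peers cover all but 7 ⇒ r5c2=7.
Step 39. [r3c5∈{6}] r3c5's peers cover all but 6, so r3c5=6.
Step 40. [r9c1∈{6}] r9c1 is down to just 6 ⇒ r9c1=6.
Step 41. [r1c4∈{5}] nothing but 5 survives at r1c4 ⇒ r1c4=5.
Step 42. [r5c8∈{2}] r5c8 is down to just 2, so r5c8=2.
Step 43. [r1c2∈{3}] r1c2 has the single candidate 3, so r1c2=3.
Step 44. [r5c1∈{1}] r5c1 is down to just 1 ⇒ r5c1=1.
Step 45. [r9c9∈{7}] only 7 remains possible at r9c9, so r9c9=7.
Step 46. [r7c2∈{2}] only 2 remains possible at r7c2 ⇒ r7c2=2.
Step 47. [r8c9∈{5}] r8c9 has the single candidate 5. So r8c9=5.
Step 48. [r6c8∈{9}] nothing but 9 survives at r6c8 ⇒ r6c8=9.
Step 49. [r6c9∈{6}] only 6 remains possible at r6c9, so r6c9=6.
Step 50. [r2c3∈{1}] r2c3's peers cover all but 1, so r2c3=1.
Step 51. [r1c6∈{2}] only 2 remains possible at r1c6. So r1c6=2.
Step 52. [r4c9∈{1}] only 1 remains possible at r4c9 ⇒ r4c9=1.

Answer: 8 3 6 5 4 2 1 7 9 / 4 9 1 7 8 3 6 5 2 / 2 5 7 1 6 9 3 8 4 / 9 6 8 2 5 7 4 3 1 / 1 7 3 6 9 4 5 2 8 / 5 4 2 8 3 1 7 9 6 / 7 2 9 4 1 5 8 6 3 / 3 8 4 9 7 6 2 1 5 / 6 1 5 3 2 8 9 4 7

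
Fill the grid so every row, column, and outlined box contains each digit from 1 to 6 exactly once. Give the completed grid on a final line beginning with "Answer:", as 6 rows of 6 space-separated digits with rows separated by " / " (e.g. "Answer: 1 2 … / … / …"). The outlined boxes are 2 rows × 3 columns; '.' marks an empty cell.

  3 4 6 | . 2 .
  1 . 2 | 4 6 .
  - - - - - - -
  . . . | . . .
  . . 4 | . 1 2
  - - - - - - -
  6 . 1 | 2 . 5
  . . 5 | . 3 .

Step 1. [r3c5∈{4,5}] col 5 places 5 nowhere but r3c5, so r3c5=5.
Step 2. [r3c3∈{3}] r3c3 has the single candidate 3. So r3c3=3.
Step 3. [r3c4∈{6}] r3c4's peers cover all but 6. So r3c4=6.
Step 4. [r6c4∈{1}] r6c4 is down to just 1 ⇒ r6c4=1.
Step 5. [r6c1∈{2,4}] col 1 places 4 nowhere but r6c1. So r6c1=4.
Step 6. [r3c1∈{2}] r3c1 is down to just 2, so r3c1=2.
Step 7. [r4c1∈{5}] r4c1 has the single candidate 5 ⇒ r4c1=5.
Step 8. [r1c4∈{5}] r1c4 has the single candidate 5 ⇒ r1c4=5.
Step 9. [r1c6∈{1}] r1c6 is down to just 1, so r1c6=1.
Step 10. [r5c5∈{4}] nothing but 4 survives at r5c5. So r5c5=4.
Step 11. [r3c6∈{4}] r3c6 has the single candidate 4 ⇒ r3c6=4.
Step 12. [r4c2∈{6}] r4c2 has the single candidate 6. So r4c2=6.
Step 13. [r2c2∈{5}] r2c2's peers cover all but 5, so r2c2=5.
Step 14. [r6c2∈{2}] r6c2's peers cover all but 2, so r6c2=2.
Step 15. [r4c4∈{3}] only 3 remains possible at r4c4, so r4c4=3.
Step 16. [r5c2∈{3}] r5c2 has the single candidate 3. So r5c2=3.
Step 17. [r2c6∈{3}] nothing but 3 survives at r2c6. So r2c6=3.
Step 18. [r6c6∈{6}] r6c6 has the single candidate 6 ⇒ r6c6=6.
Step 19. [r3c2∈{1}] r3c2's peers cover all but 1 ⇒ r3c2=1.

Answer: 3 4 6 5 2 1 / 1 5 2 4 6 3 / 2 1 3 6 5 4 / 5 6 4 3 1 2 / 6 3 1 2 4 5 / 4 2 5 1 3 6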